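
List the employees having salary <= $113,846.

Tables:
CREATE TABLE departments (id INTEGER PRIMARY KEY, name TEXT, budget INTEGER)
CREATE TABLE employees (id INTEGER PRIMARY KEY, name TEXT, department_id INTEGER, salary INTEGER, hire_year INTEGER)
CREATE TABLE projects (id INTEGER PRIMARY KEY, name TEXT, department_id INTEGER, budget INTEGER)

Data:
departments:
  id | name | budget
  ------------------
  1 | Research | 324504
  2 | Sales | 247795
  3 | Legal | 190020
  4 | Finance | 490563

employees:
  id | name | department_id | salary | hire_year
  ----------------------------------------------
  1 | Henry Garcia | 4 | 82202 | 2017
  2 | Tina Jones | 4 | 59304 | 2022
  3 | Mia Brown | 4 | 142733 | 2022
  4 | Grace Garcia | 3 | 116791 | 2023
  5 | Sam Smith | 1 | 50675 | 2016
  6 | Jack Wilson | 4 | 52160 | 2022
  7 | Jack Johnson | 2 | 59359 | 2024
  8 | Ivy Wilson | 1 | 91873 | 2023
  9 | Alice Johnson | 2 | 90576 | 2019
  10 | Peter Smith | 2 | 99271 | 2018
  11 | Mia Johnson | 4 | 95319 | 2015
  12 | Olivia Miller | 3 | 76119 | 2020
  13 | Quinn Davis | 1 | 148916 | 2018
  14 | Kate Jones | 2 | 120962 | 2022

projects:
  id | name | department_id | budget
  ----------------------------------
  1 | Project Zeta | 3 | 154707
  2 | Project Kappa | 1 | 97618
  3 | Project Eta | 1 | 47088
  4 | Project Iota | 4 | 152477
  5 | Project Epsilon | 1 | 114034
SELECT name, salary FROM employees WHERE salary <= 113846

Execution result:
name | salary
Henry Garcia | 82202
Tina Jones | 59304
Sam Smith | 50675
Jack Wilson | 52160
Jack Johnson | 59359
Ivy Wilson | 91873
Alice Johnson | 90576
Peter Smith | 99271
Mia Johnson | 95319
Olivia Miller | 76119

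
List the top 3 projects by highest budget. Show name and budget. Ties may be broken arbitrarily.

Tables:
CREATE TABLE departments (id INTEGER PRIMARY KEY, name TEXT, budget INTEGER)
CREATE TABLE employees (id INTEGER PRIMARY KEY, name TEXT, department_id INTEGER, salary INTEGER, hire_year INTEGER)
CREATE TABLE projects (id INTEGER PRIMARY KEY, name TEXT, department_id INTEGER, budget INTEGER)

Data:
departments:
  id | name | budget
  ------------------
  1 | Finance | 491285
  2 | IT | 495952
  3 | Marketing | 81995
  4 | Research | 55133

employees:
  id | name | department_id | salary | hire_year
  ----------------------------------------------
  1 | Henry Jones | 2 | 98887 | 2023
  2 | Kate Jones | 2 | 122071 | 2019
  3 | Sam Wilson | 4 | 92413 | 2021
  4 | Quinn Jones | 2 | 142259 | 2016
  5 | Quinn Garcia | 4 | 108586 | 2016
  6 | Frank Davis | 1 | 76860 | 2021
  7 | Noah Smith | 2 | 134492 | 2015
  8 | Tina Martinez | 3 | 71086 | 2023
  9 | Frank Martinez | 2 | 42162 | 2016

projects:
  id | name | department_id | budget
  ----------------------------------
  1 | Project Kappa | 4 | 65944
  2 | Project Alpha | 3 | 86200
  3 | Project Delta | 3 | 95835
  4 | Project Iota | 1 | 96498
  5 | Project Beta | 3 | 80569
SELECT name, budget FROM projects ORDER BY budget DESC LIMIT 3

Execution result:
name | budget
Project Iota | 96498
Project Delta | 95835
Project Alpha | 86200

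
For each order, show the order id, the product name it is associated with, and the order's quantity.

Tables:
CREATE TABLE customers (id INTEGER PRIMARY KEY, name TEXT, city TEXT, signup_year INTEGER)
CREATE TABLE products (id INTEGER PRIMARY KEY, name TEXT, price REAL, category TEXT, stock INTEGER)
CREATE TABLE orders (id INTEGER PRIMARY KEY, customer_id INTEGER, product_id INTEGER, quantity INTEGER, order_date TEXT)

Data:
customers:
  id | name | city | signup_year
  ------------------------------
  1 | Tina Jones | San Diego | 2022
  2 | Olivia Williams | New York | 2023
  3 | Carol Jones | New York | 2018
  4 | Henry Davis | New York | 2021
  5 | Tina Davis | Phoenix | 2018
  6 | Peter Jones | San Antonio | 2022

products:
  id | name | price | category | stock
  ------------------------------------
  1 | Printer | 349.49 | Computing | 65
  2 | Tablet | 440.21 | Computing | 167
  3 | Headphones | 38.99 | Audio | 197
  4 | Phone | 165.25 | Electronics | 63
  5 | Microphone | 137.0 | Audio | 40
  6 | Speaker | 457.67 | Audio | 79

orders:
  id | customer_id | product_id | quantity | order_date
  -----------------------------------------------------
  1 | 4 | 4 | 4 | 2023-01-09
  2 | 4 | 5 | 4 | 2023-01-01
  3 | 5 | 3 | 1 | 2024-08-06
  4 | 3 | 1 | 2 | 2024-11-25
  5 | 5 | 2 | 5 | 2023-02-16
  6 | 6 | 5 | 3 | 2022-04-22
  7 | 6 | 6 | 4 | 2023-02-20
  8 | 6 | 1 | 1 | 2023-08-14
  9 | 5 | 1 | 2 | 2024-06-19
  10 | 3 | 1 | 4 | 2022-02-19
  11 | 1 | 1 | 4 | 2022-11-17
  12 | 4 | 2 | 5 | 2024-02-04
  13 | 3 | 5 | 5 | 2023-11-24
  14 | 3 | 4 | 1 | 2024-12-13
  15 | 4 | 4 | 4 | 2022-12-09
SELECT c.id, p.name AS product, c.quantity FROM orders c JOIN products p ON c.product_id = p.id

Execution result:
id | product | quantity
1 | Phone | 4
2 | Microphone | 4
3 | Headphones | 1
4 | Printer | 2
5 | Tablet | 5
6 | Microphone | 3
7 | Speaker | 4
8 | Printer | 1
9 | Printer | 2
10 | Printer | 4
11 | Printer | 4
12 | Tablet | 5
13 | Microphone | 5
14 | Phone | 1
15 | Phone | 4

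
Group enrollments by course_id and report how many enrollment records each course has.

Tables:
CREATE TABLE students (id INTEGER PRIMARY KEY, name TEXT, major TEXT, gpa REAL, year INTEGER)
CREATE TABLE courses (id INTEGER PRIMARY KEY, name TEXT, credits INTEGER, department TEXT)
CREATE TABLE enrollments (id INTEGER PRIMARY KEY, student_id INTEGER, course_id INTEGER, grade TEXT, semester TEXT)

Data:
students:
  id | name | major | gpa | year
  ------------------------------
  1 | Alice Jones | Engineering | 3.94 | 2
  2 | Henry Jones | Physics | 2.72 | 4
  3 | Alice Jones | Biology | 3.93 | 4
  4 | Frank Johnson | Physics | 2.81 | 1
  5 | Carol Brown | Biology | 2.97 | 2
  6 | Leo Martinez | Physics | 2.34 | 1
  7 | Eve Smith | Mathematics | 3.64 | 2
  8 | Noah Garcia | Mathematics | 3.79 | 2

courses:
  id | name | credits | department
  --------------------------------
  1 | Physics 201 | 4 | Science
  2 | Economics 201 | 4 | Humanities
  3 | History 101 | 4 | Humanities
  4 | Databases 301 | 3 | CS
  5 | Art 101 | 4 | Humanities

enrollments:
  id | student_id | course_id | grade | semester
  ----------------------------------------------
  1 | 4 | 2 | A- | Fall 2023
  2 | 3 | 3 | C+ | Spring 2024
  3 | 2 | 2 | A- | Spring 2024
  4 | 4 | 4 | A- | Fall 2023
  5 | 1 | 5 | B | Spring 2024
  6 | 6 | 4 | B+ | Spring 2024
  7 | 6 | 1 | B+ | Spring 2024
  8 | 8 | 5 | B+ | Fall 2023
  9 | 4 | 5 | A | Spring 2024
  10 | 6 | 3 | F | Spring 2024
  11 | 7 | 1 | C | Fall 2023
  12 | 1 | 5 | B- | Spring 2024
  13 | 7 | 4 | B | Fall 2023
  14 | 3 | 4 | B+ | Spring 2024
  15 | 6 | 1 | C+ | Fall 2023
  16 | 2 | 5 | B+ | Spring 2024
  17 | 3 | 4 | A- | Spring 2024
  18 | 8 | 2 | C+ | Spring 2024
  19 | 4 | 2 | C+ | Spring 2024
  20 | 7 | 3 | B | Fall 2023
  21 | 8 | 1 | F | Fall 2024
SELECT course_id, COUNT(*) AS enrollment_count FROM enrollments GROUP BY course_id

Execution result:
course_id | enrollment_count
1 | 4
2 | 4
3 | 3
4 | 5
5 | 5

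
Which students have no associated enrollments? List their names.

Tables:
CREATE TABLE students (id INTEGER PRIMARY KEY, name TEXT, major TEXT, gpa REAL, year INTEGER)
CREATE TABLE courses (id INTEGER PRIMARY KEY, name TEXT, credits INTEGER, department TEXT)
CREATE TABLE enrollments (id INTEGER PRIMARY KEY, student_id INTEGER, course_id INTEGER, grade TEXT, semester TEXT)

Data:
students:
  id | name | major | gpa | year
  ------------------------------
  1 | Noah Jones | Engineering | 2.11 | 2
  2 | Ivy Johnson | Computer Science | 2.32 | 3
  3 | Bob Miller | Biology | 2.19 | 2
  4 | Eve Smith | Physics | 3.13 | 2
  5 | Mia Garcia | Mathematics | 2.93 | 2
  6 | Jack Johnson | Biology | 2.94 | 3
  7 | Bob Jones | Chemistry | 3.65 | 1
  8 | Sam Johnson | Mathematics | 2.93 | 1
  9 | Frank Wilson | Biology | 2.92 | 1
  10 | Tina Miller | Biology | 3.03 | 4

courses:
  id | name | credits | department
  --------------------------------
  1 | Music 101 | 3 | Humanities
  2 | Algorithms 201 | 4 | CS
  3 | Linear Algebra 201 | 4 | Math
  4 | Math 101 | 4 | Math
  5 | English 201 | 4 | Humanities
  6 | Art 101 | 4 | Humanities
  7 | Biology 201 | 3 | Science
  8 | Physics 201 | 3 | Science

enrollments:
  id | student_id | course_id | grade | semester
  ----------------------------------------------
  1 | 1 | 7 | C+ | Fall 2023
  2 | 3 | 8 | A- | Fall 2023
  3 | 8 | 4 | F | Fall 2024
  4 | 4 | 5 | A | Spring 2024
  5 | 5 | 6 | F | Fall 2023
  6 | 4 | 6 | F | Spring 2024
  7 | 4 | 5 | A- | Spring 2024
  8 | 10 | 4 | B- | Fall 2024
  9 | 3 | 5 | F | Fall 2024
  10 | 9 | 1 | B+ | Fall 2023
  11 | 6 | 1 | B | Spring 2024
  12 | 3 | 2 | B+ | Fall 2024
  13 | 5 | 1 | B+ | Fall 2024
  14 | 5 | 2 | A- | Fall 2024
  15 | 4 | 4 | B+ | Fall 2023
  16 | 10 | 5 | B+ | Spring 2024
SELECT p.name FROM students p LEFT JOIN enrollments c ON c.student_id = p.id WHERE c.id IS NULL

Execution result:
name
Ivy Johnson
Bob Jones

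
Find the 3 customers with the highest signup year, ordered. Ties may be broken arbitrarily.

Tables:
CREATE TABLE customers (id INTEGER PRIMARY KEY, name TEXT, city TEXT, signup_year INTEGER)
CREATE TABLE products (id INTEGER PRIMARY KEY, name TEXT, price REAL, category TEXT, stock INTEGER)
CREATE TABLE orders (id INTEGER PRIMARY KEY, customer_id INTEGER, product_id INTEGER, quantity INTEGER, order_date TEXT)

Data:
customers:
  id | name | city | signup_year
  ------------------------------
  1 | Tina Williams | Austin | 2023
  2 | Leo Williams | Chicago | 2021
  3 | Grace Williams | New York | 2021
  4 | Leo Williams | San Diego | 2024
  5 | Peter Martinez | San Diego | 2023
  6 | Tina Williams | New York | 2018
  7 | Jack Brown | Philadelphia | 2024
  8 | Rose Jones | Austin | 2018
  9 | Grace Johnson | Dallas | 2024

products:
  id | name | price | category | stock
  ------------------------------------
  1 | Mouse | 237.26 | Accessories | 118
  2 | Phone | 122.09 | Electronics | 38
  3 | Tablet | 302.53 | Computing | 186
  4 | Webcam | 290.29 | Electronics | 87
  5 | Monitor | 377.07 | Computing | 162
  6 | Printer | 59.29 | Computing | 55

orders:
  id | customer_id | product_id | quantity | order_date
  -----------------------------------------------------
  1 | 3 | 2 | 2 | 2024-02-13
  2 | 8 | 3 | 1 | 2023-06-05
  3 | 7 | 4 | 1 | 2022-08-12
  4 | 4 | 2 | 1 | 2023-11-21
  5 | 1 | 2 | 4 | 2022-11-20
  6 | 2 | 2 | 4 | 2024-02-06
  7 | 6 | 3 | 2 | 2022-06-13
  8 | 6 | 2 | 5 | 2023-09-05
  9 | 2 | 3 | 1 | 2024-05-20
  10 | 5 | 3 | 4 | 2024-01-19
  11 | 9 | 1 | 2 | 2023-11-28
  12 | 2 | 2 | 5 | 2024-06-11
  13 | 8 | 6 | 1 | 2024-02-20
SELECT name, signup_year FROM customers ORDER BY signup_year DESC LIMIT 3

Execution result:
name | signup_year
Leo Williams | 2024
Jack Brown | 2024
Grace Johnson | 2024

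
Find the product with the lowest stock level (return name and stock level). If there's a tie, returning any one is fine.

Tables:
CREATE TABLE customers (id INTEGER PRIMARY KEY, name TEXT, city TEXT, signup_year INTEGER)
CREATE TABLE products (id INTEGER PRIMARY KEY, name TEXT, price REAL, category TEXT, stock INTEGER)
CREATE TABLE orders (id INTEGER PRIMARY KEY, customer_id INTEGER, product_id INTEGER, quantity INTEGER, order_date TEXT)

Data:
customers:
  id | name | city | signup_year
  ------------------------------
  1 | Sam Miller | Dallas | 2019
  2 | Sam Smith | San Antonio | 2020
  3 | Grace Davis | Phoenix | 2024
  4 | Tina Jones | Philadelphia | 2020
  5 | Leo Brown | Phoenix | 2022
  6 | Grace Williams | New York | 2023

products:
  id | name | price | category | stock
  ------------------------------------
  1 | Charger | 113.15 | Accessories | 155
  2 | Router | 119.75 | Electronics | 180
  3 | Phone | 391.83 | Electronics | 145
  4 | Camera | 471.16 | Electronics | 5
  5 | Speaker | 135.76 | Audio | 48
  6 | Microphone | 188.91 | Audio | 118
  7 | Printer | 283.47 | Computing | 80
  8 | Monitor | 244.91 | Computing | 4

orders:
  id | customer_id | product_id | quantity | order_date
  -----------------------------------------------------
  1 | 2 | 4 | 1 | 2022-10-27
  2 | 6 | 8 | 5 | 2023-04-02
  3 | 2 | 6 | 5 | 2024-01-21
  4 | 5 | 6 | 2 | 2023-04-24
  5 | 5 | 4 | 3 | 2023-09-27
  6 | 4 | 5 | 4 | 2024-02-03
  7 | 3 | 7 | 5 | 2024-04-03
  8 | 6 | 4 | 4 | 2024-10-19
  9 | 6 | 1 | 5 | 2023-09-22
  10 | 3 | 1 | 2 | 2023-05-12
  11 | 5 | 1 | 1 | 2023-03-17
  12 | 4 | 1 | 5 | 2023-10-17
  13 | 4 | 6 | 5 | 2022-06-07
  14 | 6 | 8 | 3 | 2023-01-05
SELECT name, stock FROM products ORDER BY stock ASC LIMIT 1

Execution result:
name | stock
Monitor | 4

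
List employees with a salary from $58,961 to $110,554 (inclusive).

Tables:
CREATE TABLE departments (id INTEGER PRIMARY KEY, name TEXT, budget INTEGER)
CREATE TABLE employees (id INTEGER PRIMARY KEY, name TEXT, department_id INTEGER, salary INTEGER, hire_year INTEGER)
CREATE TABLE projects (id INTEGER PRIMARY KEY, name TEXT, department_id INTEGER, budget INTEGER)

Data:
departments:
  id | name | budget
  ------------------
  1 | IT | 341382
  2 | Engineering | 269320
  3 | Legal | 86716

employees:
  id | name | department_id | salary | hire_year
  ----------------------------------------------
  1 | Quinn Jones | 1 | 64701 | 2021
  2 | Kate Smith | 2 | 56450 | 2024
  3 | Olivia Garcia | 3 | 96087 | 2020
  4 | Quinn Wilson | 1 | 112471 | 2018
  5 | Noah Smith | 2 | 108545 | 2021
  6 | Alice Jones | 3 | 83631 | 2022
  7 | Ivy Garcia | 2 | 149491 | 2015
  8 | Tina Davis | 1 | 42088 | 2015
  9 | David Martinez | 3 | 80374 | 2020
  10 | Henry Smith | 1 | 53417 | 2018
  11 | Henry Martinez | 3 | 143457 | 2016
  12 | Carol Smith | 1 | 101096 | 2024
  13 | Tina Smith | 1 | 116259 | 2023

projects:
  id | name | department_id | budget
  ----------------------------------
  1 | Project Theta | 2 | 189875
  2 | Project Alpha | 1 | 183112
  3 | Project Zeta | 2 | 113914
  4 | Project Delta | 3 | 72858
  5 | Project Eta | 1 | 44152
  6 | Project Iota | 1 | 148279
SELECT name, salary FROM employees WHERE salary BETWEEN 58961 AND 110554

Execution result:
name | salary
Quinn Jones | 64701
Olivia Garcia | 96087
Noah Smith | 108545
Alice Jones | 83631
David Martinez | 80374
Carol Smith | 101096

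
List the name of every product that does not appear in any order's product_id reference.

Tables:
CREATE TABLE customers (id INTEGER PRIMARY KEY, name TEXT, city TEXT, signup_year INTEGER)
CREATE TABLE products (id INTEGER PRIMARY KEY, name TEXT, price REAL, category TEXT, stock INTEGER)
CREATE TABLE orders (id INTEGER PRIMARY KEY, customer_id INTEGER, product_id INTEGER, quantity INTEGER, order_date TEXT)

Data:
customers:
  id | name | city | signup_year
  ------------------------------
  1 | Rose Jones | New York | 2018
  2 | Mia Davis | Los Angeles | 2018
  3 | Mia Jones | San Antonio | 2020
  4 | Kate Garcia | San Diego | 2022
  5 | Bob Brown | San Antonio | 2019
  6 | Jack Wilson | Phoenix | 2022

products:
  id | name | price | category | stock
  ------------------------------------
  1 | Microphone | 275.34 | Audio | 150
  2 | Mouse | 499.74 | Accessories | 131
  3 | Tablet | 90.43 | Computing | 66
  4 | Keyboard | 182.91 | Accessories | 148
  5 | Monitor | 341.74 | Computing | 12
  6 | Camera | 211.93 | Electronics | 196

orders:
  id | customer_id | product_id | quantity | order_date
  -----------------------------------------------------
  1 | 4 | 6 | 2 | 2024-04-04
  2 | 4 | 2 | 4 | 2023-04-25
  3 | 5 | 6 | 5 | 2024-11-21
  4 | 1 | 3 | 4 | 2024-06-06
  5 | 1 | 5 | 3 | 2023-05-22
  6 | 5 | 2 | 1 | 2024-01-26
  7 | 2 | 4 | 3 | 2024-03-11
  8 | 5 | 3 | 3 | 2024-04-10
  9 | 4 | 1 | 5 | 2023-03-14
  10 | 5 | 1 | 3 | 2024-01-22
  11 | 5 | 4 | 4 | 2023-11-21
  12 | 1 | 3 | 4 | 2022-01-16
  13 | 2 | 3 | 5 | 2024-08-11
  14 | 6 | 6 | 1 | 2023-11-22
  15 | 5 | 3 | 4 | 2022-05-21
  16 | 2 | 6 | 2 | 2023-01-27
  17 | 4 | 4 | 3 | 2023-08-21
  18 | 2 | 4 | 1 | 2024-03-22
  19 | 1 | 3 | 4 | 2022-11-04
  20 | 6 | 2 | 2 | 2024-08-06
SELECT p.name FROM products p LEFT JOIN orders c ON c.product_id = p.id WHERE c.id IS NULL

Execution result:
(no rows)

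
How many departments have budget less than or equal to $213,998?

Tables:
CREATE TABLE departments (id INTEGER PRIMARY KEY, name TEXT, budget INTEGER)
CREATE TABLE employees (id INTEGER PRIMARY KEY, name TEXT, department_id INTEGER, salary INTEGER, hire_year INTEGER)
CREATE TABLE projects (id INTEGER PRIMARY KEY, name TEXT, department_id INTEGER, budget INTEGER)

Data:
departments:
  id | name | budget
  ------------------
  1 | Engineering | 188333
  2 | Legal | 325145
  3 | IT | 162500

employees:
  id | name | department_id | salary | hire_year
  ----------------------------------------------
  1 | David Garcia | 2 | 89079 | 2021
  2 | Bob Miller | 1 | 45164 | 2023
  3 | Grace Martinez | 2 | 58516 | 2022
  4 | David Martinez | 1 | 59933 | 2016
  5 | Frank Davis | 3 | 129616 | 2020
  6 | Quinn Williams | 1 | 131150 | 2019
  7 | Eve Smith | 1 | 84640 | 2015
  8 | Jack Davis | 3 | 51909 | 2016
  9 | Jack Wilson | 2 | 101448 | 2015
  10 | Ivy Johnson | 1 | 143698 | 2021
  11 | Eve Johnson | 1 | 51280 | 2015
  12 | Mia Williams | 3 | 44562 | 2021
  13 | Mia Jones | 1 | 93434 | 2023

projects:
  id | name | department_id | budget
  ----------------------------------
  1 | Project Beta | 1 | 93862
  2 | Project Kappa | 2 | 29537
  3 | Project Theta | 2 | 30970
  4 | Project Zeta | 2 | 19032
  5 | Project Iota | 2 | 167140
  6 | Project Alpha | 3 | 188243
SELECT COUNT(*) FROM departments WHERE budget <= 213998

Execution result:
2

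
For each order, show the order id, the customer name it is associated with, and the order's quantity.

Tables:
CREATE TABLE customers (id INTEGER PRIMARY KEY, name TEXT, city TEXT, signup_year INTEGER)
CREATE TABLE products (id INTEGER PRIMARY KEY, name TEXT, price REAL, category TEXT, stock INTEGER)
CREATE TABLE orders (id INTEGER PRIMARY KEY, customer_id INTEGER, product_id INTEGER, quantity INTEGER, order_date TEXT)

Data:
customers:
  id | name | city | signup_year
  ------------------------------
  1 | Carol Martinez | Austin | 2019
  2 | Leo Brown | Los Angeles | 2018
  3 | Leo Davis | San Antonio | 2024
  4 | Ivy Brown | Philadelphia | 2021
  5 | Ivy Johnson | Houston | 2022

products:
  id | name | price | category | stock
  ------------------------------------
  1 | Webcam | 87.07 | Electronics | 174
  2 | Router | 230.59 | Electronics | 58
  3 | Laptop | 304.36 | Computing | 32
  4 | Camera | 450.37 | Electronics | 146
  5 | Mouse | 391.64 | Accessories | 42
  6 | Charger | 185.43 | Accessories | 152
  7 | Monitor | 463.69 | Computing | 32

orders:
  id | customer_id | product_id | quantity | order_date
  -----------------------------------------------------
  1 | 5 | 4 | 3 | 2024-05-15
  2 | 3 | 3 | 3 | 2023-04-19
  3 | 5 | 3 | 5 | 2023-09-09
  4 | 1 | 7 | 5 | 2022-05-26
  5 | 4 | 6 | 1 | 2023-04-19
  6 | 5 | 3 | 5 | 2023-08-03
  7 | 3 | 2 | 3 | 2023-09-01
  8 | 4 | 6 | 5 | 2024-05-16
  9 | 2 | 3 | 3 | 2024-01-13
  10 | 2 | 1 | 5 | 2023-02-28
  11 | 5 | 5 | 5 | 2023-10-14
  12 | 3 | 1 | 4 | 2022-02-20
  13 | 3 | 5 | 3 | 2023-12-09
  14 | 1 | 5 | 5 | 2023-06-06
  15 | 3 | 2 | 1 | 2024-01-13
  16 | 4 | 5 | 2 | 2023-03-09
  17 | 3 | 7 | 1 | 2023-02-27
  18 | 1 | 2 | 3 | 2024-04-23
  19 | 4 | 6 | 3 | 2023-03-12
SELECT c.id, p.name AS customer, c.quantity FROM orders c JOIN customers p ON c.customer_id = p.id

Execution result:
id | customer | quantity
1 | Ivy Johnson | 3
2 | Leo Davis | 3
3 | Ivy Johnson | 5
4 | Carol Martinez | 5
5 | Ivy Brown | 1
6 | Ivy Johnson | 5
7 | Leo Davis | 3
8 | Ivy Brown | 5
9 | Leo Brown | 3
10 | Leo Brown | 5
11 | Ivy Johnson | 5
12 | Leo Davis | 4
13 | Leo Davis | 3
14 | Carol Martinez | 5
15 | Leo Davis | 1
16 | Ivy Brown | 2
17 | Leo Davis | 1
18 | Carol Martinez | 3
19 | Ivy Brown | 3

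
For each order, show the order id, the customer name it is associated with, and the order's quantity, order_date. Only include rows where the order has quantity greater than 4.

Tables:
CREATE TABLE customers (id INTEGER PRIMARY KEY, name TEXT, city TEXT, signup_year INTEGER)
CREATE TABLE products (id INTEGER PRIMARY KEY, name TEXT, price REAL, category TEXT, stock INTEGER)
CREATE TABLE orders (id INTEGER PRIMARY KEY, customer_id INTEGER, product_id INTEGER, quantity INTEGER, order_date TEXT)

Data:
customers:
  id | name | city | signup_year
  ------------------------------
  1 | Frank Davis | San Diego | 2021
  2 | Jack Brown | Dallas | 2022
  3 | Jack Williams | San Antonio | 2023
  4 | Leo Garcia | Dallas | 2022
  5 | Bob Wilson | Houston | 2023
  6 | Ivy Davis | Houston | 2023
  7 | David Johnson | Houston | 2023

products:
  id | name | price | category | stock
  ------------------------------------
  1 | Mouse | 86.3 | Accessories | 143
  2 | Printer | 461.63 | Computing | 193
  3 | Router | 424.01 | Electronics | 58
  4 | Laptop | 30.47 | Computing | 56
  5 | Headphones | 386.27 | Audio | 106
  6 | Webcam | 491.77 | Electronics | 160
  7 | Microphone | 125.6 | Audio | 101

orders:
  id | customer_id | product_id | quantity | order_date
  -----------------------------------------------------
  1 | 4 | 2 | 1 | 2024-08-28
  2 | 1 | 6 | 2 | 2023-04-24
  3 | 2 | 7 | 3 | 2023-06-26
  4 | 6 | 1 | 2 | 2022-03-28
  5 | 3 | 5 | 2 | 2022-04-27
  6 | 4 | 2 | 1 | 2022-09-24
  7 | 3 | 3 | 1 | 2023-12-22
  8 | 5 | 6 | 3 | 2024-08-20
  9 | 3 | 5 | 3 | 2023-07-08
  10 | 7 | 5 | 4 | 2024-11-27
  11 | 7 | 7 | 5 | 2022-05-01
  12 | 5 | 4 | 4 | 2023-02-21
SELECT c.id, p.name AS customer, c.quantity, c.order_date FROM orders c JOIN customers p ON c.customer_id = p.id WHERE c.quantity > 4

Execution result:
id | customer | quantity | order_date
11 | David Johnson | 5 | 2022-05-01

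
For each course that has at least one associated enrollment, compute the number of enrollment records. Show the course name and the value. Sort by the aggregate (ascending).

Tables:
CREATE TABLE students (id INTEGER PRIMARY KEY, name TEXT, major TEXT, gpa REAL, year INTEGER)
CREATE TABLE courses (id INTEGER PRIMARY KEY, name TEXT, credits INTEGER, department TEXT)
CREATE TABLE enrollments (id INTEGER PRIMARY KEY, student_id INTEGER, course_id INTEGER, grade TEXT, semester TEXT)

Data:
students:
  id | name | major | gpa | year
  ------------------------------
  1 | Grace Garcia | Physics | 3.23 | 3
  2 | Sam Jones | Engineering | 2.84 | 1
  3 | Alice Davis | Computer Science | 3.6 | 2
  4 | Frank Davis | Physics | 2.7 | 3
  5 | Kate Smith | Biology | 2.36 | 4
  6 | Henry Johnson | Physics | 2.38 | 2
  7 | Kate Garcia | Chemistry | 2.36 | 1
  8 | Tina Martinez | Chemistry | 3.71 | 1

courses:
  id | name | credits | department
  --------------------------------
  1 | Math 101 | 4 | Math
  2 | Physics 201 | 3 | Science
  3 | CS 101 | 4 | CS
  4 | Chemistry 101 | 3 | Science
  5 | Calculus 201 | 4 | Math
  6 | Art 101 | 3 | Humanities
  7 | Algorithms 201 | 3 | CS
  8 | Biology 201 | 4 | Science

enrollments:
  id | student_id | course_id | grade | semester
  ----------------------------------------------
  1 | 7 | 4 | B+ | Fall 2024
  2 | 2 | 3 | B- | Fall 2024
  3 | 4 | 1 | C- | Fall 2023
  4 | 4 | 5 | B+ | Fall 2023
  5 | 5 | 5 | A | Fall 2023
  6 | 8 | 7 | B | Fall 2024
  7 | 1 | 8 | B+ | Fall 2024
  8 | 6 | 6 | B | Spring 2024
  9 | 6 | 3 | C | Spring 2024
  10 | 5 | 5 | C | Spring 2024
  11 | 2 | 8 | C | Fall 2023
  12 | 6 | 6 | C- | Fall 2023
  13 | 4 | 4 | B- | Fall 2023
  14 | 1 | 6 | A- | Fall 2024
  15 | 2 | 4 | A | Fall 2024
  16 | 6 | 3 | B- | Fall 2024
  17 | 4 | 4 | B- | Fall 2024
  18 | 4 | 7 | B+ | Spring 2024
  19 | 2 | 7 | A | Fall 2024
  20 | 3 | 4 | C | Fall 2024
SELECT p.name, COUNT(*) AS n FROM enrollments c JOIN courses p ON c.course_id = p.id GROUP BY p.id, p.name ORDER BY n ASC

Execution result:
name | n
Math 101 | 1
Biology 201 | 2
CS 101 | 3
Calculus 201 | 3
Art 101 | 3
Algorithms 201 | 3
Chemistry 101 | 5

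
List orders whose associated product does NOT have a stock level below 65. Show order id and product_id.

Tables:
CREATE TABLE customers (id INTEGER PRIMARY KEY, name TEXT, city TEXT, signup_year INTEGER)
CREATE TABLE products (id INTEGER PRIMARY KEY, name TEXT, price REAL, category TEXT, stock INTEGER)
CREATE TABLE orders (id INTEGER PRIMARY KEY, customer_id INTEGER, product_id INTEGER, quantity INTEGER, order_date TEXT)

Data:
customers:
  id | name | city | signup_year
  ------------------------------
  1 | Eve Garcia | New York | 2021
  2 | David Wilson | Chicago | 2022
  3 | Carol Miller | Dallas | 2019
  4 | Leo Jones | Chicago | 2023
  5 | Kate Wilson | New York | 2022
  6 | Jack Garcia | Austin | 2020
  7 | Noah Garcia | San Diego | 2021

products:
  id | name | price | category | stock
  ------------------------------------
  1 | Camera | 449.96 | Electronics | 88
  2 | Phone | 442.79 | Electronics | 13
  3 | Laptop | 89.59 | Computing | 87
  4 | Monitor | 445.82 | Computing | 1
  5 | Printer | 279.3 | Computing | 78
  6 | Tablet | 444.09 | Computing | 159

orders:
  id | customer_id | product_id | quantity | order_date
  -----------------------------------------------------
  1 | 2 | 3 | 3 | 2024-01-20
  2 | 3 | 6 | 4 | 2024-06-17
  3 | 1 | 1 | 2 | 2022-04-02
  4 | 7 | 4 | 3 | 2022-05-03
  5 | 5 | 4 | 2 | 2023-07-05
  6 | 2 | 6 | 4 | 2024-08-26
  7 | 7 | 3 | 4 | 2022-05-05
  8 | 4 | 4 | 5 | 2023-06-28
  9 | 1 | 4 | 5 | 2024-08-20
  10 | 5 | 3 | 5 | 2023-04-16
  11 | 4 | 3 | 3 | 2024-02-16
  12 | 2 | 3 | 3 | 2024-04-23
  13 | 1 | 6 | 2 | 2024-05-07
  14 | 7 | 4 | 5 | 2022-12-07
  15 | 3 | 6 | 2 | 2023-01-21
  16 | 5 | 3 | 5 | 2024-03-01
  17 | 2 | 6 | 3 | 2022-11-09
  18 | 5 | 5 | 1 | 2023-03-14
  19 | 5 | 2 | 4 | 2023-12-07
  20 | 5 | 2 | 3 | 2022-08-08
SELECT id, product_id FROM orders WHERE product_id NOT IN (SELECT id FROM products WHERE stock < 65)

Execution result:
id | product_id
1 | 3
2 | 6
3 | 1
6 | 6
7 | 3
10 | 3
11 | 3
12 | 3
13 | 6
15 | 6
16 | 3
17 | 6
18 | 5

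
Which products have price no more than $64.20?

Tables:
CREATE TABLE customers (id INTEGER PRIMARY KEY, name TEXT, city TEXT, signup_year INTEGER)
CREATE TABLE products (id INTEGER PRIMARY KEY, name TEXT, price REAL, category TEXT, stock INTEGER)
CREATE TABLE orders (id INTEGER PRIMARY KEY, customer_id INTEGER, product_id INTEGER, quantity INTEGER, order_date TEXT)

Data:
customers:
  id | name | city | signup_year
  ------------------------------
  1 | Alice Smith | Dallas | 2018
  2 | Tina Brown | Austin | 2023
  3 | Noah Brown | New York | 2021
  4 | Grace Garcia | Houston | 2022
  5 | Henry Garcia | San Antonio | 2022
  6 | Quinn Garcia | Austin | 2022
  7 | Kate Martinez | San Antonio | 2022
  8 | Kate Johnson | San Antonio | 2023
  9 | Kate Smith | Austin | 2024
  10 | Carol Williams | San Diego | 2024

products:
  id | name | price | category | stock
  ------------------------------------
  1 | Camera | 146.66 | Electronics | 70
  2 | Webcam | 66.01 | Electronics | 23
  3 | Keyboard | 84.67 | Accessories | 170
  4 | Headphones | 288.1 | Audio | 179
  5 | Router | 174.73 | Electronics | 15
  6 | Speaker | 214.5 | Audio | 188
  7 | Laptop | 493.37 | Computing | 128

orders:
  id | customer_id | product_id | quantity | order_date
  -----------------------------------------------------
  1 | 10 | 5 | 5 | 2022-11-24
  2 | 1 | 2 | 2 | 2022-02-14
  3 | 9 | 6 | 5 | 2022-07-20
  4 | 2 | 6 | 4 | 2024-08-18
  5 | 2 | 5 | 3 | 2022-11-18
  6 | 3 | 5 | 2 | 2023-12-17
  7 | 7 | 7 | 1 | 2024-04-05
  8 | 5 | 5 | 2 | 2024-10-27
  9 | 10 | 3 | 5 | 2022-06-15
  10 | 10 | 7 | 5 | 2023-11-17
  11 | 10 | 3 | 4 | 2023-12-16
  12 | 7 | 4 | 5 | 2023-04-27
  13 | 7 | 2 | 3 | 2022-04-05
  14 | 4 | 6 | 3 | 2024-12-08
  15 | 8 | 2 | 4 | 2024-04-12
SELECT name, price FROM products WHERE price <= 64.2

Execution result:
(no rows)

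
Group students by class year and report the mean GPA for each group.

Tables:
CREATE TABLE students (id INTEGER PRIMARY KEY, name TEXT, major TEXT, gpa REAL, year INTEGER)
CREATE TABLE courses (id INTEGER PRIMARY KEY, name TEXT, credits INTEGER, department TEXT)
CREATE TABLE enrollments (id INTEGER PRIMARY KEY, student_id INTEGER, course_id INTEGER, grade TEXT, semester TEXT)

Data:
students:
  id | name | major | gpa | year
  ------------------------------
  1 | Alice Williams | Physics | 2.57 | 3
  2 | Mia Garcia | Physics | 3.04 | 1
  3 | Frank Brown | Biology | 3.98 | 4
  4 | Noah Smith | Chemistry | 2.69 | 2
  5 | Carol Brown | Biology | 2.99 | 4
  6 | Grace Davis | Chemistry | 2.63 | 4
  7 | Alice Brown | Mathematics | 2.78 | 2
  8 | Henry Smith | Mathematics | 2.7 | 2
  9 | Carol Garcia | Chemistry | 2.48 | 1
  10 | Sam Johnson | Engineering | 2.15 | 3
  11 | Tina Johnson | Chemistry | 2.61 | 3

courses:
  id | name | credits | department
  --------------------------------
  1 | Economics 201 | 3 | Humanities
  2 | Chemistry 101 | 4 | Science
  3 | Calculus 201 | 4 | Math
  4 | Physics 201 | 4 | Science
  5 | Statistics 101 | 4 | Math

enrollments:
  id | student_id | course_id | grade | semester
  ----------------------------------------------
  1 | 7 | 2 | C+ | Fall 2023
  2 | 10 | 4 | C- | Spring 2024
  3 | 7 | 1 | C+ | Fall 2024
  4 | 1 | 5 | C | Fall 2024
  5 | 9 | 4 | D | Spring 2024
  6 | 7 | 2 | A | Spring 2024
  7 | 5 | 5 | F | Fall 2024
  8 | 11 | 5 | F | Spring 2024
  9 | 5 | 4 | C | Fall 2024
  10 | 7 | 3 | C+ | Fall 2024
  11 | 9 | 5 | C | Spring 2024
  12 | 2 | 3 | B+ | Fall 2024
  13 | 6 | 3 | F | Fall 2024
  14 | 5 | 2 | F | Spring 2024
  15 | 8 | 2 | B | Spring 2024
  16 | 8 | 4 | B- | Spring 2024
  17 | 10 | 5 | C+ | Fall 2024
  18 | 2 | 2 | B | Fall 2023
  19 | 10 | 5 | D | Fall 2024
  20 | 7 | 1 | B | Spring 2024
SELECT year, AVG(gpa) AS avg_gpa FROM students GROUP BY year

Execution result:
year | avg_gpa
1 | 2.76
2 | 2.72
3 | 2.44
4 | 3.20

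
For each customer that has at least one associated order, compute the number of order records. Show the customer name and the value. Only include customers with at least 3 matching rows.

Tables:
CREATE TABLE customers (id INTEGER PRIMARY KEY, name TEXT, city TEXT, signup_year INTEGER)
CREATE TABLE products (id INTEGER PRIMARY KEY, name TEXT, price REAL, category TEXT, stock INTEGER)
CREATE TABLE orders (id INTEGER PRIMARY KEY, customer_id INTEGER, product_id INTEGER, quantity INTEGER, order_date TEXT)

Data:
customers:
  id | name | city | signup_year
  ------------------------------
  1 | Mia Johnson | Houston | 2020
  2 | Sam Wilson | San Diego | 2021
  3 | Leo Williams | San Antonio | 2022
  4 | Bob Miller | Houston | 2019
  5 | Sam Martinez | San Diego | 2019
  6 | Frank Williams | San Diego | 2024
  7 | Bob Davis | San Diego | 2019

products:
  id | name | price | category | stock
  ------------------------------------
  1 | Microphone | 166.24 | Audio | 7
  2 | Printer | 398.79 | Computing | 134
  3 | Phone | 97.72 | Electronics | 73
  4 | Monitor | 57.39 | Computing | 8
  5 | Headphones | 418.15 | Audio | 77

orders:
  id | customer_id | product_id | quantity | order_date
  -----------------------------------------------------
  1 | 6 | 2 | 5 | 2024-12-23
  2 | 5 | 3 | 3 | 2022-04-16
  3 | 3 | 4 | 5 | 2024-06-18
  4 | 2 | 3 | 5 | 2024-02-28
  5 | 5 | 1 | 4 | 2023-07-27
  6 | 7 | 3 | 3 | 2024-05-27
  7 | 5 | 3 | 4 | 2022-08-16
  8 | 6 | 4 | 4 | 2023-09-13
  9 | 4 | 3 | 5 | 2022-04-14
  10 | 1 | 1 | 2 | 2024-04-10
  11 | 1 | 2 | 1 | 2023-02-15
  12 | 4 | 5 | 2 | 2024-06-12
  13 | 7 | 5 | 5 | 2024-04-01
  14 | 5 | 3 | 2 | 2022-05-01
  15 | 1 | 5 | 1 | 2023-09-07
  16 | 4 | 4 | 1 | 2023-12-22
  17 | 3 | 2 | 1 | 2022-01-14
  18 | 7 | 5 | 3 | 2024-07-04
SELECT p.name, COUNT(*) AS n FROM orders c JOIN customers p ON c.customer_id = p.id GROUP BY p.id, p.name HAVING COUNT(*) >= 3

Execution result:
name | n
Mia Johnson | 3
Bob Miller | 3
Sam Martinez | 4
Bob Davis | 3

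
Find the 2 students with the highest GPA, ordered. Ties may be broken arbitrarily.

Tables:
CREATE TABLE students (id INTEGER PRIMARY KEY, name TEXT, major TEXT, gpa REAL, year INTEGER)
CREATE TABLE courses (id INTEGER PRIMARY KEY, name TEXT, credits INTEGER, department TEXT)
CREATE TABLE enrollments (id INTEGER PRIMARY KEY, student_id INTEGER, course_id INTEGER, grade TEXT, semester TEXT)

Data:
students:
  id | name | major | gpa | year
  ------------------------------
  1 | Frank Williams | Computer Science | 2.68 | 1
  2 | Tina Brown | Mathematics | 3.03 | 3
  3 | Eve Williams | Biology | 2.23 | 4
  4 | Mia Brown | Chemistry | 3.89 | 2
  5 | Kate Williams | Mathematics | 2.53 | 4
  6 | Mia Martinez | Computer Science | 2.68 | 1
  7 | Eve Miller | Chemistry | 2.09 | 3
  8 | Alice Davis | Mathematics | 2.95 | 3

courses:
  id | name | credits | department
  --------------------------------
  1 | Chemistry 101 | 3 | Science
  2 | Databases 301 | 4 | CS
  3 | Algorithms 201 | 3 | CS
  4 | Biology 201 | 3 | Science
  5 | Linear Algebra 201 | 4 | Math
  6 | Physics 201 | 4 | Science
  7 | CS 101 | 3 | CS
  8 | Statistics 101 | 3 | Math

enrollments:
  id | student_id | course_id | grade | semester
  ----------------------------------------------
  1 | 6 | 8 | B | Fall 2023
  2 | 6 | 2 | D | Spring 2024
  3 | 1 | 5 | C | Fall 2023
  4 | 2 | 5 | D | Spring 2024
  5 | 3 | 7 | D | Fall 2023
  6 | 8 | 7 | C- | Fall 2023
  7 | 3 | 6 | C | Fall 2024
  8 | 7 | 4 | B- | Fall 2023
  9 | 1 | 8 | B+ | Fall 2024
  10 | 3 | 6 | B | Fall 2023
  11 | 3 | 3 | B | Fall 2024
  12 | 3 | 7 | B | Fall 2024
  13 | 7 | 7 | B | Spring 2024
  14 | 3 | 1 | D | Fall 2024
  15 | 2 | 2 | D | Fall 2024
SELECT name, gpa FROM students ORDER BY gpa DESC LIMIT 2

Execution result:
name | gpa
Mia Brown | 3.89
Tina Brown | 3.03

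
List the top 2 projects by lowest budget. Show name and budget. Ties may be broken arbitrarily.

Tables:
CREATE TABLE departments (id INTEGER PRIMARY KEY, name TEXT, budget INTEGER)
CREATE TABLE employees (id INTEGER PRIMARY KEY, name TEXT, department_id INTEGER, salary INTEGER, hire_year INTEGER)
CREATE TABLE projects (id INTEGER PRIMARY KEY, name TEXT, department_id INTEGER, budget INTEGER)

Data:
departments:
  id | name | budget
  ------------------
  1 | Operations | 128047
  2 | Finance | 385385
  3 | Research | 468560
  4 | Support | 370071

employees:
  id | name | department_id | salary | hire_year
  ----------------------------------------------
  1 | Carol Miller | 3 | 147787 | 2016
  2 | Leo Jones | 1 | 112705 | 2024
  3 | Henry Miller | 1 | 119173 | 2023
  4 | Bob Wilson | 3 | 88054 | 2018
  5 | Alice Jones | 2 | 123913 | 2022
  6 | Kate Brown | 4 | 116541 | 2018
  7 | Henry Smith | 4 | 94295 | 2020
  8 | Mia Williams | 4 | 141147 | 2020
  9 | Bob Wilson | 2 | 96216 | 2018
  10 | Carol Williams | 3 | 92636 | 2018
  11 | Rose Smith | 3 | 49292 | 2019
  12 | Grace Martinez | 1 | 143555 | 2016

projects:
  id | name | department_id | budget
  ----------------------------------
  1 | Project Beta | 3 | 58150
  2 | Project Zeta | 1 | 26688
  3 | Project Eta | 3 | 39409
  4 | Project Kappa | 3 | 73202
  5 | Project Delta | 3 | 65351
SELECT name, budget FROM projects ORDER BY budget ASC LIMIT 2

Execution result:
name | budget
Project Zeta | 26688
Project Eta | 39409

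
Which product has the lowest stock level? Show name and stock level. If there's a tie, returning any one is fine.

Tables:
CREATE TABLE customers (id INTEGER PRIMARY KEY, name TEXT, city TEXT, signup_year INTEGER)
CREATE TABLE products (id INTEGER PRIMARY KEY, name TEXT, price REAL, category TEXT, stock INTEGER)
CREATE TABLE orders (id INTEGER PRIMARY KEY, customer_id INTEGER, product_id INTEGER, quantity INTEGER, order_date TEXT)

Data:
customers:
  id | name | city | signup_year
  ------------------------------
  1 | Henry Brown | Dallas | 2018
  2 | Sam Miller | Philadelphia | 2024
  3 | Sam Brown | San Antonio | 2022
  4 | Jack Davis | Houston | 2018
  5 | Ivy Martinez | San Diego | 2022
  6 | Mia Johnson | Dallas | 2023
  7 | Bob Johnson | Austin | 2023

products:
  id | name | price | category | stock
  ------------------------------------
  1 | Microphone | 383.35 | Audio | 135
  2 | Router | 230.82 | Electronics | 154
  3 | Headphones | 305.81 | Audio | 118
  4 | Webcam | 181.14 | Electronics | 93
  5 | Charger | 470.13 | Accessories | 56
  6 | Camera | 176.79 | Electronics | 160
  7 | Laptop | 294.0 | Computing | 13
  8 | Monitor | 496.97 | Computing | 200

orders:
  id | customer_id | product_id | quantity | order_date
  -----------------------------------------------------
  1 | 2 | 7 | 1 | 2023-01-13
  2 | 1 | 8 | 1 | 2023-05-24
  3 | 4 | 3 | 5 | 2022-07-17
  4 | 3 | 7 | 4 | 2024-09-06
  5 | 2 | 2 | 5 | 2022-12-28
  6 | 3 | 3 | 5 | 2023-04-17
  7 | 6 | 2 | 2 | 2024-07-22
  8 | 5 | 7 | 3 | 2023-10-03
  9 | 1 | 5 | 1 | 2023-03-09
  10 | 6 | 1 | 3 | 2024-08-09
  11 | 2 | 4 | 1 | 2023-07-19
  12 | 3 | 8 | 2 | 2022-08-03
SELECT name, stock FROM products ORDER BY stock ASC LIMIT 1

Execution result:
name | stock
Laptop | 13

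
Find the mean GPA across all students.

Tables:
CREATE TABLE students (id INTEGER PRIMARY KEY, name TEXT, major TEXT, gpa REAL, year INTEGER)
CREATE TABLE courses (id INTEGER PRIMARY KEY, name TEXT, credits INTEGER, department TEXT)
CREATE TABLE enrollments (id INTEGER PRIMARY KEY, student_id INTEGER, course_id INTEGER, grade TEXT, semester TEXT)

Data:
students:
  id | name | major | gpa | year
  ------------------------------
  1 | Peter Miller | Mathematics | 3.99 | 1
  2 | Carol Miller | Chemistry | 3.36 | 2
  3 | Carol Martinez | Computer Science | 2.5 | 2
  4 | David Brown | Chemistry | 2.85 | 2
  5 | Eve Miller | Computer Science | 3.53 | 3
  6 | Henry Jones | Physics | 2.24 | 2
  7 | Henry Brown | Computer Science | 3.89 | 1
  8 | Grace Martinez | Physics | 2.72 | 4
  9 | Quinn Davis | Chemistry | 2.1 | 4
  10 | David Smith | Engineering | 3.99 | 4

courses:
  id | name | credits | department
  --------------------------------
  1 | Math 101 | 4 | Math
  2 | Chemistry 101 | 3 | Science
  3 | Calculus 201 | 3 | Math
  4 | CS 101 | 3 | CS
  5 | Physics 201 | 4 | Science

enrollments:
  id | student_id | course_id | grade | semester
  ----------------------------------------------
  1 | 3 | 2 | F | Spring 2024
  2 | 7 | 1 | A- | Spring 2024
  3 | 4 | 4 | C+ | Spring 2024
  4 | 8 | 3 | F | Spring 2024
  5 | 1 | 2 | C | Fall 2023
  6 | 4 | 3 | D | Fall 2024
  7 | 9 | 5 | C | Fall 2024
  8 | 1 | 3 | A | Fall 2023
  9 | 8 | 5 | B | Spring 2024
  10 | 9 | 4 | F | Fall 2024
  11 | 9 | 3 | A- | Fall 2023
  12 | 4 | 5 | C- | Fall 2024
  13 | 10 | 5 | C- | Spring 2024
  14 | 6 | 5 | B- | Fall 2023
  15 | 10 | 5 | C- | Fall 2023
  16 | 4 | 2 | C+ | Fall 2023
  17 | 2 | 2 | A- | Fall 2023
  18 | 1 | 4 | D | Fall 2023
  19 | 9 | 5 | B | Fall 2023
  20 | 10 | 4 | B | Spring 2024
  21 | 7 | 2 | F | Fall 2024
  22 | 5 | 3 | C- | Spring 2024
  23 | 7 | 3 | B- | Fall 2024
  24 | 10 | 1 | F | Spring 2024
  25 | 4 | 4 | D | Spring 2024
SELECT AVG(gpa) FROM students

Execution result:
3.12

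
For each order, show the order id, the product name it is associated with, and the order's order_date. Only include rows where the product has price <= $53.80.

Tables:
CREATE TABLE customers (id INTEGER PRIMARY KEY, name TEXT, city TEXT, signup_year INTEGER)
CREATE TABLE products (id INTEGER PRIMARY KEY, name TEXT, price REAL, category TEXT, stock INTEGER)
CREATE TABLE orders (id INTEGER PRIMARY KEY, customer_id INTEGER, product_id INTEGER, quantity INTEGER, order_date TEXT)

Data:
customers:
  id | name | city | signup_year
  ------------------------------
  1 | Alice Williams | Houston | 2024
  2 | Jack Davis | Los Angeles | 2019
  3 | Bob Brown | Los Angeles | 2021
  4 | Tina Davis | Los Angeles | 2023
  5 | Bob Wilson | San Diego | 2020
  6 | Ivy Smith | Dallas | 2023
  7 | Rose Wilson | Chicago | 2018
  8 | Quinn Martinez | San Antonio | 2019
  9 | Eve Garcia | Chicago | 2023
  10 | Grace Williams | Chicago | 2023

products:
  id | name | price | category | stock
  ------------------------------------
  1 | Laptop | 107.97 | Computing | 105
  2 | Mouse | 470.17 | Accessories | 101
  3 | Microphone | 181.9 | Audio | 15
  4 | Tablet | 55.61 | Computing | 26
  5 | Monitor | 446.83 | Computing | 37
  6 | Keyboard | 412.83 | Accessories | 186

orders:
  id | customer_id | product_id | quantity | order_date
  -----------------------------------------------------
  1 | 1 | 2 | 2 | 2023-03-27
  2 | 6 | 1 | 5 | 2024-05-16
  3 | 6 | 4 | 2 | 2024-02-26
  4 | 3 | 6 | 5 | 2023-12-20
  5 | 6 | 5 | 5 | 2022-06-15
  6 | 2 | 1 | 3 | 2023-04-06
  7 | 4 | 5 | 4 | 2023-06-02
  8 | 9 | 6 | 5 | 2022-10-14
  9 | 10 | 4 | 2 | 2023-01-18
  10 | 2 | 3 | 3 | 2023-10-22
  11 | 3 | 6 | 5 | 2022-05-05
SELECT c.id, p.name AS product, c.order_date FROM orders c JOIN products p ON c.product_id = p.id WHERE p.price <= 53.8

Execution result:
(no rows)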